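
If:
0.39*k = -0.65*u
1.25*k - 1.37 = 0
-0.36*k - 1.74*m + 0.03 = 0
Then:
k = 1.10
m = -0.21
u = -0.66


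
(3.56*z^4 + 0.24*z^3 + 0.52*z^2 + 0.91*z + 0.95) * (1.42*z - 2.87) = 5.0552*z^5 - 9.8764*z^4 + 0.0496*z^3 - 0.2002*z^2 - 1.2627*z - 2.7265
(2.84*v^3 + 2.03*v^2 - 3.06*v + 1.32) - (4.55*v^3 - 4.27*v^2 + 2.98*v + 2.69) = -1.71*v^3 + 6.3*v^2 - 6.04*v - 1.37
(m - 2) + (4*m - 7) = 5*m - 9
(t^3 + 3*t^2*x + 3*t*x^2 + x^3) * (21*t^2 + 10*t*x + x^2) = 21*t^5 + 73*t^4*x + 94*t^3*x^2 + 54*t^2*x^3 + 13*t*x^4 + x^5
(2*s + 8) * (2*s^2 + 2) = 4*s^3 + 16*s^2 + 4*s + 16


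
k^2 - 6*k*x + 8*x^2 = (k - 4*x)*(k - 2*x)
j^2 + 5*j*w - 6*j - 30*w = (j - 6)*(j + 5*w)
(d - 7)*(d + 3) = d^2 - 4*d - 21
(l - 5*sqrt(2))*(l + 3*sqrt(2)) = l^2 - 2*sqrt(2)*l - 30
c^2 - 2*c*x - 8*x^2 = (c - 4*x)*(c + 2*x)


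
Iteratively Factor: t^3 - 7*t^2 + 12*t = (t)*(t^2 - 7*t + 12) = t*(t - 3)*(t - 4)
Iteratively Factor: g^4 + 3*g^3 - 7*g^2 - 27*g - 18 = (g + 2)*(g^3 + g^2 - 9*g - 9) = (g + 2)*(g + 3)*(g^2 - 2*g - 3) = (g + 1)*(g + 2)*(g + 3)*(g - 3)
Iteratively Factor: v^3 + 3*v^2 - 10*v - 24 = (v + 4)*(v^2 - v - 6) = (v + 2)*(v + 4)*(v - 3)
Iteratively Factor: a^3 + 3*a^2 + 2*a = (a + 1)*(a^2 + 2*a) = (a + 1)*(a + 2)*(a)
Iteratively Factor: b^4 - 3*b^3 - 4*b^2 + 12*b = (b + 2)*(b^3 - 5*b^2 + 6*b) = (b - 3)*(b + 2)*(b^2 - 2*b) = (b - 3)*(b - 2)*(b + 2)*(b)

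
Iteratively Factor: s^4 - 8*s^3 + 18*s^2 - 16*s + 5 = (s - 1)*(s^3 - 7*s^2 + 11*s - 5) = (s - 1)^2*(s^2 - 6*s + 5) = (s - 1)^3*(s - 5)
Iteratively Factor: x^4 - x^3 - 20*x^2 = (x + 4)*(x^3 - 5*x^2) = x*(x + 4)*(x^2 - 5*x) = x^2*(x + 4)*(x - 5)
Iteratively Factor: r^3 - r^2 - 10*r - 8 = (r + 2)*(r^2 - 3*r - 4) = (r - 4)*(r + 2)*(r + 1)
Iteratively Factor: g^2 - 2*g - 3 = (g + 1)*(g - 3)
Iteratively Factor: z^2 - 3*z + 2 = (z - 2)*(z - 1)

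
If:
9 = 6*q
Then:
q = 3/2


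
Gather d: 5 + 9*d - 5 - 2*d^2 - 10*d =-2*d^2 - d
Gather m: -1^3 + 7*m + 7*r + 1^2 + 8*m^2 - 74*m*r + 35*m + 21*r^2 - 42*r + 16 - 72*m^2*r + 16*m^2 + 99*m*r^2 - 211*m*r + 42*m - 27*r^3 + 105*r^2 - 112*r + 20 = m^2*(24 - 72*r) + m*(99*r^2 - 285*r + 84) - 27*r^3 + 126*r^2 - 147*r + 36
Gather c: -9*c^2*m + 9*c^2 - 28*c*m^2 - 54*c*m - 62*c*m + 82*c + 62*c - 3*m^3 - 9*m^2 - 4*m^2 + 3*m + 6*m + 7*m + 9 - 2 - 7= c^2*(9 - 9*m) + c*(-28*m^2 - 116*m + 144) - 3*m^3 - 13*m^2 + 16*m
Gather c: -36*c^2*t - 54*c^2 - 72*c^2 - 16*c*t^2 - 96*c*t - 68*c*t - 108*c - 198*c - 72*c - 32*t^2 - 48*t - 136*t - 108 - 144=c^2*(-36*t - 126) + c*(-16*t^2 - 164*t - 378) - 32*t^2 - 184*t - 252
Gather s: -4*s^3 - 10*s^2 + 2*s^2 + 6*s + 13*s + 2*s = -4*s^3 - 8*s^2 + 21*s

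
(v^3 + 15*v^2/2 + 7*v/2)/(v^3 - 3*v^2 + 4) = v*(2*v^2 + 15*v + 7)/(2*(v^3 - 3*v^2 + 4))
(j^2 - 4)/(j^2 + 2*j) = (j - 2)/j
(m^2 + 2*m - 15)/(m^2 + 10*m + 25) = (m - 3)/(m + 5)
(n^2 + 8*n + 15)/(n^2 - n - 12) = (n + 5)/(n - 4)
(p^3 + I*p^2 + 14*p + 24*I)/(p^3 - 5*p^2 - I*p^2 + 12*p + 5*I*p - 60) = (p + 2*I)/(p - 5)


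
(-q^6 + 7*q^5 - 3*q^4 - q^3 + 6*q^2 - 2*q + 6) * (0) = 0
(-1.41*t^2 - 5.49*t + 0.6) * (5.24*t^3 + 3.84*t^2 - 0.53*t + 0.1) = -7.3884*t^5 - 34.182*t^4 - 17.1903*t^3 + 5.0727*t^2 - 0.867*t + 0.06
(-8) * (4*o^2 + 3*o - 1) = -32*o^2 - 24*o + 8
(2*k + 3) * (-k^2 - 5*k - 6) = -2*k^3 - 13*k^2 - 27*k - 18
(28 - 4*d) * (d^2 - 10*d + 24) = -4*d^3 + 68*d^2 - 376*d + 672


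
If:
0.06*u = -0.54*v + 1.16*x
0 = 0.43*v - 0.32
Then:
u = 19.3333333333333*x - 6.69767441860465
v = 0.74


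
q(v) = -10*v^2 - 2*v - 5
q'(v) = -20*v - 2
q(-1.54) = -25.64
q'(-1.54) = 28.80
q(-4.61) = -208.30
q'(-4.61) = 90.20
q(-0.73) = -8.87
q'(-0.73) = 12.60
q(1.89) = -44.50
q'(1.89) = -39.80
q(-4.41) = -190.66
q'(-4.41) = 86.20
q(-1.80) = -33.80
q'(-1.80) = 34.00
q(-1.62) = -28.00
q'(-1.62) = 30.40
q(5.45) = -312.92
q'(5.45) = -111.00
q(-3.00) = -89.00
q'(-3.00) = 58.00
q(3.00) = -101.00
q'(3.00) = -62.00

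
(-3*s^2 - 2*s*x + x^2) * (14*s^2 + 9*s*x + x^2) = -42*s^4 - 55*s^3*x - 7*s^2*x^2 + 7*s*x^3 + x^4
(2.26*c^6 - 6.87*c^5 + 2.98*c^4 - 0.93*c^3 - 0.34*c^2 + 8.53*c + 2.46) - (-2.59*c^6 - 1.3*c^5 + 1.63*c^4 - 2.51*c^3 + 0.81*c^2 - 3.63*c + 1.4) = 4.85*c^6 - 5.57*c^5 + 1.35*c^4 + 1.58*c^3 - 1.15*c^2 + 12.16*c + 1.06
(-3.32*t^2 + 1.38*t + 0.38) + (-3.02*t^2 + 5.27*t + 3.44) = -6.34*t^2 + 6.65*t + 3.82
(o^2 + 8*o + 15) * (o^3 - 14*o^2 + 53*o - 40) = o^5 - 6*o^4 - 44*o^3 + 174*o^2 + 475*o - 600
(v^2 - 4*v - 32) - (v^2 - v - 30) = -3*v - 2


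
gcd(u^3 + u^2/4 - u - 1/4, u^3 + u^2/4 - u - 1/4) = u^3 + u^2/4 - u - 1/4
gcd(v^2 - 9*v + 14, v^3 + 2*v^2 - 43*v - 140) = v - 7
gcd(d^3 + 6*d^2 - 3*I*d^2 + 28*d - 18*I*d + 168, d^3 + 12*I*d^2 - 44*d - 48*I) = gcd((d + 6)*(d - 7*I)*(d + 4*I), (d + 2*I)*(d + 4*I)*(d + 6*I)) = d + 4*I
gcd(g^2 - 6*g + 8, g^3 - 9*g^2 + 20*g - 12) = g - 2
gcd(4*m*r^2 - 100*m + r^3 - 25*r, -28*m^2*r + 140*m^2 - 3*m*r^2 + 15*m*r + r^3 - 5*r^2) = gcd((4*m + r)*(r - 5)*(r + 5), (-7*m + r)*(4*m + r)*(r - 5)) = 4*m*r - 20*m + r^2 - 5*r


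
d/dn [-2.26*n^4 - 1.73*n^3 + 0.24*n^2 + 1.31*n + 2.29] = -9.04*n^3 - 5.19*n^2 + 0.48*n + 1.31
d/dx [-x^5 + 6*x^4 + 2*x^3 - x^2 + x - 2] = -5*x^4 + 24*x^3 + 6*x^2 - 2*x + 1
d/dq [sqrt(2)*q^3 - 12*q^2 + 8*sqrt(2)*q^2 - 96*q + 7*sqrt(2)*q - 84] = 3*sqrt(2)*q^2 - 24*q + 16*sqrt(2)*q - 96 + 7*sqrt(2)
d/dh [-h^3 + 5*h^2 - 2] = h*(10 - 3*h)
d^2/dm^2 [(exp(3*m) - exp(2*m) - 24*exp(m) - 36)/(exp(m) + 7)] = 4*(exp(4*m) + 19*exp(3*m) + 105*exp(2*m) - 16*exp(m) - 231)*exp(m)/(exp(3*m) + 21*exp(2*m) + 147*exp(m) + 343)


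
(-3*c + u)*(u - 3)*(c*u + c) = -3*c^2*u^2 + 6*c^2*u + 9*c^2 + c*u^3 - 2*c*u^2 - 3*c*u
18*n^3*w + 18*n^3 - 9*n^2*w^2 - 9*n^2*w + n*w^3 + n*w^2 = (-6*n + w)*(-3*n + w)*(n*w + n)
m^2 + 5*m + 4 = (m + 1)*(m + 4)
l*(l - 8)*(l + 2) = l^3 - 6*l^2 - 16*l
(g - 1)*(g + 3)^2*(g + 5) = g^4 + 10*g^3 + 28*g^2 + 6*g - 45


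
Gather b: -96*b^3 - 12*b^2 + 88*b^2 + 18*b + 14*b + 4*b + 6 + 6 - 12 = -96*b^3 + 76*b^2 + 36*b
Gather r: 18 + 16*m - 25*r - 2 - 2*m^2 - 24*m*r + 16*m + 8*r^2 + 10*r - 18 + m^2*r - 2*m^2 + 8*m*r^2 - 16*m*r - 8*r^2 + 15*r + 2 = -4*m^2 + 8*m*r^2 + 32*m + r*(m^2 - 40*m)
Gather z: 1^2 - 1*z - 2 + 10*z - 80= 9*z - 81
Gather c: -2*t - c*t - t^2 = -c*t - t^2 - 2*t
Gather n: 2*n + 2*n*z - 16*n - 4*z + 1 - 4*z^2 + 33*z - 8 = n*(2*z - 14) - 4*z^2 + 29*z - 7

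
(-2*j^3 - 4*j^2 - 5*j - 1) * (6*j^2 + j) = -12*j^5 - 26*j^4 - 34*j^3 - 11*j^2 - j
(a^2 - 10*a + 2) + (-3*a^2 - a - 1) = -2*a^2 - 11*a + 1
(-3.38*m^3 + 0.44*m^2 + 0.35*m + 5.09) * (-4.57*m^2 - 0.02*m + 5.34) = 15.4466*m^5 - 1.9432*m^4 - 19.6575*m^3 - 20.9187*m^2 + 1.7672*m + 27.1806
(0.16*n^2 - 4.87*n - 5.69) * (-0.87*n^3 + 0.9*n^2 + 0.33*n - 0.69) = -0.1392*n^5 + 4.3809*n^4 + 0.620100000000001*n^3 - 6.8385*n^2 + 1.4826*n + 3.9261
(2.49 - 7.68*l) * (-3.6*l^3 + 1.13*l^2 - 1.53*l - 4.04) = 27.648*l^4 - 17.6424*l^3 + 14.5641*l^2 + 27.2175*l - 10.0596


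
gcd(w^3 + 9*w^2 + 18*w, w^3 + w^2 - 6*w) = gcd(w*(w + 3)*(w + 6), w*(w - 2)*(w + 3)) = w^2 + 3*w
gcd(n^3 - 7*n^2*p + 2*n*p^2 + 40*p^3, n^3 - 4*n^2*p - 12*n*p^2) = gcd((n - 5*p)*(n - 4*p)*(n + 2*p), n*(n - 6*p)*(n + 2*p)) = n + 2*p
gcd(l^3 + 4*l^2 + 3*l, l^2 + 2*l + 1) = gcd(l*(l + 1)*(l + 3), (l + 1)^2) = l + 1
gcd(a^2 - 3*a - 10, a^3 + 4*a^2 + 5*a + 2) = a + 2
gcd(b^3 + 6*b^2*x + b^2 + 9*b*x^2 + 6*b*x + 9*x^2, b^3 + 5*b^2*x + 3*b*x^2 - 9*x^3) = b^2 + 6*b*x + 9*x^2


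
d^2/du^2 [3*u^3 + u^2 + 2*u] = 18*u + 2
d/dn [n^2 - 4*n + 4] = 2*n - 4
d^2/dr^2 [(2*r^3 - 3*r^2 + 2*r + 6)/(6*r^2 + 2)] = 3*(4*r^3 + 63*r^2 - 4*r - 7)/(27*r^6 + 27*r^4 + 9*r^2 + 1)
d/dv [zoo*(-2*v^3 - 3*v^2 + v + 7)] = zoo*(v^2 + v + 1)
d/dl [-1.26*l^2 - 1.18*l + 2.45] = -2.52*l - 1.18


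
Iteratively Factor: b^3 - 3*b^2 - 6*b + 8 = (b - 1)*(b^2 - 2*b - 8) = (b - 4)*(b - 1)*(b + 2)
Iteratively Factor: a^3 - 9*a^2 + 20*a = (a - 5)*(a^2 - 4*a) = (a - 5)*(a - 4)*(a)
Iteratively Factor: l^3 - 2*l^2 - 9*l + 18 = (l + 3)*(l^2 - 5*l + 6) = (l - 2)*(l + 3)*(l - 3)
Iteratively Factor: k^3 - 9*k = (k + 3)*(k^2 - 3*k) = (k - 3)*(k + 3)*(k)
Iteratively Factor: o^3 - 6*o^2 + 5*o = (o - 5)*(o^2 - o) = o*(o - 5)*(o - 1)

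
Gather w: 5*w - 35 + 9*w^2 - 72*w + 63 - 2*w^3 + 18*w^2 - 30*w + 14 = -2*w^3 + 27*w^2 - 97*w + 42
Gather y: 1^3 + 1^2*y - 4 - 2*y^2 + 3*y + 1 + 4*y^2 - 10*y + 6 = 2*y^2 - 6*y + 4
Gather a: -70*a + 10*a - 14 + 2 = -60*a - 12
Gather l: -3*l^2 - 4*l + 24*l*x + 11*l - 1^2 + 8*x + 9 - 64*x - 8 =-3*l^2 + l*(24*x + 7) - 56*x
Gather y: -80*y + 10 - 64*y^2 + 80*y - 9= 1 - 64*y^2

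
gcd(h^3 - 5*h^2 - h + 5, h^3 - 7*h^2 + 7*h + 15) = h^2 - 4*h - 5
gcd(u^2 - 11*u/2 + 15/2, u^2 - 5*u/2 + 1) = 1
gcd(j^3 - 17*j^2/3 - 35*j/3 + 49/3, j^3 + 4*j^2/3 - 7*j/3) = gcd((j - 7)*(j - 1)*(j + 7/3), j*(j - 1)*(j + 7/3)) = j^2 + 4*j/3 - 7/3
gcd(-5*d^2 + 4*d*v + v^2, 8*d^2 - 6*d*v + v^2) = 1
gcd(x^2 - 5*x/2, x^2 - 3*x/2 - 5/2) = x - 5/2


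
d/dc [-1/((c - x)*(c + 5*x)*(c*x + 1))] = (x*(c - x)*(c + 5*x) + (c - x)*(c*x + 1) + (c + 5*x)*(c*x + 1))/((c - x)^2*(c + 5*x)^2*(c*x + 1)^2)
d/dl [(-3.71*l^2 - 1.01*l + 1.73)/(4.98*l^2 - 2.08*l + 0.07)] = (12.7466*l^2 - 17.7502*l + 3.5277)/(24.8004*l^4 - 20.7168*l^3 + 5.0236*l^2 - 0.2912*l + 0.0049)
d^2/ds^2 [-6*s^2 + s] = -12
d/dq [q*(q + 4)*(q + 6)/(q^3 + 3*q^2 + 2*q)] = (-7*q^2 - 44*q - 52)/(q^4 + 6*q^3 + 13*q^2 + 12*q + 4)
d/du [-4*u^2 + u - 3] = 1 - 8*u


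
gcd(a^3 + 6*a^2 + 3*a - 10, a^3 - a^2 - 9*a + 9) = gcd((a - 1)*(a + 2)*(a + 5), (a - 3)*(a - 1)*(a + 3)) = a - 1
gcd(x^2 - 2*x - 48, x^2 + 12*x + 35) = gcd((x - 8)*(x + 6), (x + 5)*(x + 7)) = 1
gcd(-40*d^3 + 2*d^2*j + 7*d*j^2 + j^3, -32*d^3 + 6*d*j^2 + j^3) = 8*d^2 - 2*d*j - j^2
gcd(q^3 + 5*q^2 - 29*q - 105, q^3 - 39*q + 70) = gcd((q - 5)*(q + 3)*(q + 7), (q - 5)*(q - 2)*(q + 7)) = q^2 + 2*q - 35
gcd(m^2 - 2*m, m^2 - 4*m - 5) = 1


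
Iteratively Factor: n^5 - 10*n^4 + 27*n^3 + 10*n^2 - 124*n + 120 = (n - 2)*(n^4 - 8*n^3 + 11*n^2 + 32*n - 60) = (n - 2)^2*(n^3 - 6*n^2 - n + 30) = (n - 3)*(n - 2)^2*(n^2 - 3*n - 10) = (n - 5)*(n - 3)*(n - 2)^2*(n + 2)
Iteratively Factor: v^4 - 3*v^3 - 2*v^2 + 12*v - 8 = (v - 1)*(v^3 - 2*v^2 - 4*v + 8) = (v - 2)*(v - 1)*(v^2 - 4) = (v - 2)^2*(v - 1)*(v + 2)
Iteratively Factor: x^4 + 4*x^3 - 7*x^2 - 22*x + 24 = (x + 4)*(x^3 - 7*x + 6) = (x + 3)*(x + 4)*(x^2 - 3*x + 2) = (x - 2)*(x + 3)*(x + 4)*(x - 1)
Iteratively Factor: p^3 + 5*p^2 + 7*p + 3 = (p + 1)*(p^2 + 4*p + 3) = (p + 1)^2*(p + 3)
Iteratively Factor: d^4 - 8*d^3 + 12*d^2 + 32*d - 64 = (d - 4)*(d^3 - 4*d^2 - 4*d + 16) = (d - 4)^2*(d^2 - 4) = (d - 4)^2*(d + 2)*(d - 2)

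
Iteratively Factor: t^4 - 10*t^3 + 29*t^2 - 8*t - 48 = (t - 4)*(t^3 - 6*t^2 + 5*t + 12) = (t - 4)^2*(t^2 - 2*t - 3) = (t - 4)^2*(t + 1)*(t - 3)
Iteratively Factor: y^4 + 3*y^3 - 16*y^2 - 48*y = (y + 4)*(y^3 - y^2 - 12*y) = (y - 4)*(y + 4)*(y^2 + 3*y) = (y - 4)*(y + 3)*(y + 4)*(y)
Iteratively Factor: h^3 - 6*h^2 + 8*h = (h - 4)*(h^2 - 2*h) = h*(h - 4)*(h - 2)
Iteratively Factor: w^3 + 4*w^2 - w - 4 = (w + 1)*(w^2 + 3*w - 4) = (w + 1)*(w + 4)*(w - 1)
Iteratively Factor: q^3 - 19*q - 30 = (q + 2)*(q^2 - 2*q - 15) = (q + 2)*(q + 3)*(q - 5)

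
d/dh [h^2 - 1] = 2*h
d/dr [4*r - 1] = 4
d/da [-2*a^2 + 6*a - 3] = 6 - 4*a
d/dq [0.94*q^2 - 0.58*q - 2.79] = 1.88*q - 0.58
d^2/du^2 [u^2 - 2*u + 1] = 2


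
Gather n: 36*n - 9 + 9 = 36*n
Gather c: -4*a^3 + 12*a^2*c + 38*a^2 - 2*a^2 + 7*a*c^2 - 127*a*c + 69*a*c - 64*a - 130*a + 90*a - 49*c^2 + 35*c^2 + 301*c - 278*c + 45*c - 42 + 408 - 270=-4*a^3 + 36*a^2 - 104*a + c^2*(7*a - 14) + c*(12*a^2 - 58*a + 68) + 96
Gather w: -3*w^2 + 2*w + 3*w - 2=-3*w^2 + 5*w - 2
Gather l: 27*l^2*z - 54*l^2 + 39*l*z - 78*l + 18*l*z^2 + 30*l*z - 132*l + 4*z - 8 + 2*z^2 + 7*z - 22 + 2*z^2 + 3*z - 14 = l^2*(27*z - 54) + l*(18*z^2 + 69*z - 210) + 4*z^2 + 14*z - 44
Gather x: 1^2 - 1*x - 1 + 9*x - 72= 8*x - 72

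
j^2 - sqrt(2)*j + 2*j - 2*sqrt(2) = (j + 2)*(j - sqrt(2))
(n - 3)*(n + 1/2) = n^2 - 5*n/2 - 3/2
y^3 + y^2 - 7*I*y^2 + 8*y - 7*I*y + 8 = (y + 1)*(y - 8*I)*(y + I)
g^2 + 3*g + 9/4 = (g + 3/2)^2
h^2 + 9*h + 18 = (h + 3)*(h + 6)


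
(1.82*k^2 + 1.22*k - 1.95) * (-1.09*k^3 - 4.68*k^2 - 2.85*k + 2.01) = -1.9838*k^5 - 9.8474*k^4 - 8.7711*k^3 + 9.3072*k^2 + 8.0097*k - 3.9195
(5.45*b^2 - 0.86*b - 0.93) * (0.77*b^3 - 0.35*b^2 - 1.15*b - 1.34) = 4.1965*b^5 - 2.5697*b^4 - 6.6826*b^3 - 5.9885*b^2 + 2.2219*b + 1.2462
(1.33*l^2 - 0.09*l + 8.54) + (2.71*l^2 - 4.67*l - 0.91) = 4.04*l^2 - 4.76*l + 7.63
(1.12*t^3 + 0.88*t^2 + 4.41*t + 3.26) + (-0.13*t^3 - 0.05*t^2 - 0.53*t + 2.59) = 0.99*t^3 + 0.83*t^2 + 3.88*t + 5.85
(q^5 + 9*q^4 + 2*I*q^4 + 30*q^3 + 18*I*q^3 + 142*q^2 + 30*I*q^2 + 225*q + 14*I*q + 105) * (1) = q^5 + 9*q^4 + 2*I*q^4 + 30*q^3 + 18*I*q^3 + 142*q^2 + 30*I*q^2 + 225*q + 14*I*q + 105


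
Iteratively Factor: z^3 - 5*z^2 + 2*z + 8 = (z - 4)*(z^2 - z - 2) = (z - 4)*(z + 1)*(z - 2)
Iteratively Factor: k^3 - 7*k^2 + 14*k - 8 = (k - 2)*(k^2 - 5*k + 4) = (k - 4)*(k - 2)*(k - 1)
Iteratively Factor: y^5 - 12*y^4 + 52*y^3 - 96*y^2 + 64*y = (y)*(y^4 - 12*y^3 + 52*y^2 - 96*y + 64) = y*(y - 2)*(y^3 - 10*y^2 + 32*y - 32) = y*(y - 4)*(y - 2)*(y^2 - 6*y + 8) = y*(y - 4)*(y - 2)^2*(y - 4)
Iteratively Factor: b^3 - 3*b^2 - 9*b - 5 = (b + 1)*(b^2 - 4*b - 5) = (b + 1)^2*(b - 5)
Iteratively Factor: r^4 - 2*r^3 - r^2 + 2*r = (r - 2)*(r^3 - r) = (r - 2)*(r + 1)*(r^2 - r) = r*(r - 2)*(r + 1)*(r - 1)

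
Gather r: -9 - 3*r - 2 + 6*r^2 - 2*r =6*r^2 - 5*r - 11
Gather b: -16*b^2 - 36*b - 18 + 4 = -16*b^2 - 36*b - 14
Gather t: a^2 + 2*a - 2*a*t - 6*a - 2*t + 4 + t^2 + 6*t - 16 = a^2 - 4*a + t^2 + t*(4 - 2*a) - 12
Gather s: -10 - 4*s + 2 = -4*s - 8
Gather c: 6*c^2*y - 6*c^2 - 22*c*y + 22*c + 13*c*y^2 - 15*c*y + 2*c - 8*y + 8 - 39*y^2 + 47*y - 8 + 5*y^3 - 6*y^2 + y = c^2*(6*y - 6) + c*(13*y^2 - 37*y + 24) + 5*y^3 - 45*y^2 + 40*y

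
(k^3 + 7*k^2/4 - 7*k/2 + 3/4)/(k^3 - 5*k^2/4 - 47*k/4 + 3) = (k - 1)/(k - 4)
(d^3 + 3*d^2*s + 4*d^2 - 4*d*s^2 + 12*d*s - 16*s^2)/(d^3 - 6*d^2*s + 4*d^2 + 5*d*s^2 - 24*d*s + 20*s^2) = (-d - 4*s)/(-d + 5*s)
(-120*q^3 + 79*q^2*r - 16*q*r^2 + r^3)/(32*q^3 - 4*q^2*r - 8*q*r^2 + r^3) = (-15*q^2 + 8*q*r - r^2)/(4*q^2 - r^2)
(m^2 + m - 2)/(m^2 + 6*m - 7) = (m + 2)/(m + 7)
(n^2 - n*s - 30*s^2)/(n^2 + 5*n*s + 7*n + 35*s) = (n - 6*s)/(n + 7)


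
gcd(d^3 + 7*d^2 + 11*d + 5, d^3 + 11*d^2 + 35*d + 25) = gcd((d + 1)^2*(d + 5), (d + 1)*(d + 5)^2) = d^2 + 6*d + 5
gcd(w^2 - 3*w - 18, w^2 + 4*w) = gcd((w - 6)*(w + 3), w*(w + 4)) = 1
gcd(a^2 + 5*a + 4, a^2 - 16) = a + 4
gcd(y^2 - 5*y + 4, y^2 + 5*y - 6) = y - 1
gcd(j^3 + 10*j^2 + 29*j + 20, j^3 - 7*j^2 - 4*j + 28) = 1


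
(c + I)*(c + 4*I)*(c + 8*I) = c^3 + 13*I*c^2 - 44*c - 32*I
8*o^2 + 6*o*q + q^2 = (2*o + q)*(4*o + q)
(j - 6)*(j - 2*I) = j^2 - 6*j - 2*I*j + 12*I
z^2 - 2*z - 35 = (z - 7)*(z + 5)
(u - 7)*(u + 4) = u^2 - 3*u - 28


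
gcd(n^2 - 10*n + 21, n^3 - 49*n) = n - 7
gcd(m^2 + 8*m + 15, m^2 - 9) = m + 3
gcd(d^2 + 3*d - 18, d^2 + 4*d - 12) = d + 6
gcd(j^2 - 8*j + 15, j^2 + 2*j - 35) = j - 5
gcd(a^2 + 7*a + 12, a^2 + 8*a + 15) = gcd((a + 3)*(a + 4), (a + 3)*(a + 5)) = a + 3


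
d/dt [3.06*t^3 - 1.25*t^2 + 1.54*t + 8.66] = 9.18*t^2 - 2.5*t + 1.54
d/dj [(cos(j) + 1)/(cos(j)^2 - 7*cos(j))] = (sin(j) - 7*sin(j)/cos(j)^2 + 2*tan(j))/(cos(j) - 7)^2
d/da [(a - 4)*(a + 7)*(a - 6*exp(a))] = -6*a^2*exp(a) + 3*a^2 - 30*a*exp(a) + 6*a + 150*exp(a) - 28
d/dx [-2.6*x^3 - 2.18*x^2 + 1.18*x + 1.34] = -7.8*x^2 - 4.36*x + 1.18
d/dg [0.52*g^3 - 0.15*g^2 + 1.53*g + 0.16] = 1.56*g^2 - 0.3*g + 1.53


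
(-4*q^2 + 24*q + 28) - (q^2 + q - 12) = -5*q^2 + 23*q + 40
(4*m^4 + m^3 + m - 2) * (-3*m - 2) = -12*m^5 - 11*m^4 - 2*m^3 - 3*m^2 + 4*m + 4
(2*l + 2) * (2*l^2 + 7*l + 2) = 4*l^3 + 18*l^2 + 18*l + 4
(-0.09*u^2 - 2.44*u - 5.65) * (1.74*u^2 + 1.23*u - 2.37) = -0.1566*u^4 - 4.3563*u^3 - 12.6189*u^2 - 1.1667*u + 13.3905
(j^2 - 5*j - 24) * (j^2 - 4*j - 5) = j^4 - 9*j^3 - 9*j^2 + 121*j + 120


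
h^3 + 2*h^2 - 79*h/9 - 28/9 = (h - 7/3)*(h + 1/3)*(h + 4)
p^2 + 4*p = p*(p + 4)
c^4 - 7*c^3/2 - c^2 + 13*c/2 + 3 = (c - 3)*(c - 2)*(c + 1/2)*(c + 1)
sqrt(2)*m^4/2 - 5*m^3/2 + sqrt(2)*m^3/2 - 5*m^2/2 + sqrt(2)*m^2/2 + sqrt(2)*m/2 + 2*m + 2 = (m + 1)*(m - 2*sqrt(2))*(m - sqrt(2))*(sqrt(2)*m/2 + 1/2)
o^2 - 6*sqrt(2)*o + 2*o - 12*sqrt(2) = (o + 2)*(o - 6*sqrt(2))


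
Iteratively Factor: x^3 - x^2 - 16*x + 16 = (x - 1)*(x^2 - 16) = (x - 4)*(x - 1)*(x + 4)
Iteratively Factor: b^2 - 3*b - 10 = (b - 5)*(b + 2)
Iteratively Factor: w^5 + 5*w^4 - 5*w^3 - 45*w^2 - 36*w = (w)*(w^4 + 5*w^3 - 5*w^2 - 45*w - 36) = w*(w + 3)*(w^3 + 2*w^2 - 11*w - 12) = w*(w + 1)*(w + 3)*(w^2 + w - 12) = w*(w + 1)*(w + 3)*(w + 4)*(w - 3)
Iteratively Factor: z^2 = (z)*(z)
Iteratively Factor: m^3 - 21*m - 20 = (m - 5)*(m^2 + 5*m + 4) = (m - 5)*(m + 4)*(m + 1)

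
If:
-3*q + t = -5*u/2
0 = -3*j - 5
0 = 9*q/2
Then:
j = -5/3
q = 0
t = -5*u/2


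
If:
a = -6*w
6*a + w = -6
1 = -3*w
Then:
No Solution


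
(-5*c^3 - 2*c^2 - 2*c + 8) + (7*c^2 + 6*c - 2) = -5*c^3 + 5*c^2 + 4*c + 6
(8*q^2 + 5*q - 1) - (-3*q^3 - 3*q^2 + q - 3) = 3*q^3 + 11*q^2 + 4*q + 2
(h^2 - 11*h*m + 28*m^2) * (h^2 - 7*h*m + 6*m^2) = h^4 - 18*h^3*m + 111*h^2*m^2 - 262*h*m^3 + 168*m^4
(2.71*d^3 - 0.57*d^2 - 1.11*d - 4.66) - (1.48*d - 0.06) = 2.71*d^3 - 0.57*d^2 - 2.59*d - 4.6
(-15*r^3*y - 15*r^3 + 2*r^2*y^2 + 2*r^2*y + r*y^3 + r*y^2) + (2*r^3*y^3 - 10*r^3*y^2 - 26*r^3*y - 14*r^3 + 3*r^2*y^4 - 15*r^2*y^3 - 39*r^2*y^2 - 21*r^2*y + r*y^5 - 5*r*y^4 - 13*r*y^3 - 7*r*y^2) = 2*r^3*y^3 - 10*r^3*y^2 - 41*r^3*y - 29*r^3 + 3*r^2*y^4 - 15*r^2*y^3 - 37*r^2*y^2 - 19*r^2*y + r*y^5 - 5*r*y^4 - 12*r*y^3 - 6*r*y^2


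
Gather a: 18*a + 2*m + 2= 18*a + 2*m + 2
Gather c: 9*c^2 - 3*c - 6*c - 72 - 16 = 9*c^2 - 9*c - 88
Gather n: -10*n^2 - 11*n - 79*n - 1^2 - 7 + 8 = -10*n^2 - 90*n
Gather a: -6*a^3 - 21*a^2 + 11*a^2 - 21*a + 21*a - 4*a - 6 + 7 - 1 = -6*a^3 - 10*a^2 - 4*a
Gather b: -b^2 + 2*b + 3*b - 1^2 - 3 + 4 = -b^2 + 5*b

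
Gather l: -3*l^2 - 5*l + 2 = -3*l^2 - 5*l + 2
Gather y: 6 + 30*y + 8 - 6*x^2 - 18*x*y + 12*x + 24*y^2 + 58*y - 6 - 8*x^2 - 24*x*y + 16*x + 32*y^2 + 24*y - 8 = -14*x^2 + 28*x + 56*y^2 + y*(112 - 42*x)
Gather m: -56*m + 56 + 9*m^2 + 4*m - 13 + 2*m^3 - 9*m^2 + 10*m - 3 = 2*m^3 - 42*m + 40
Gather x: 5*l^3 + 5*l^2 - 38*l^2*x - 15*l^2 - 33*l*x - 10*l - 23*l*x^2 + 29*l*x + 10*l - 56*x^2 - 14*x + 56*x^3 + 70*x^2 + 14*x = 5*l^3 - 10*l^2 + 56*x^3 + x^2*(14 - 23*l) + x*(-38*l^2 - 4*l)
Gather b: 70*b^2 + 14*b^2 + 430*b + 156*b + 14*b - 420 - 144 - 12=84*b^2 + 600*b - 576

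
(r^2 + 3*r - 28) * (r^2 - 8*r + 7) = r^4 - 5*r^3 - 45*r^2 + 245*r - 196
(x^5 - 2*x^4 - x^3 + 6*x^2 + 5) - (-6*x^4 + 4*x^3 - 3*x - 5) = x^5 + 4*x^4 - 5*x^3 + 6*x^2 + 3*x + 10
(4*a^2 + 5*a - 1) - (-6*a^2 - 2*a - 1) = 10*a^2 + 7*a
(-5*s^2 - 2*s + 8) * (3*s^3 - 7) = -15*s^5 - 6*s^4 + 24*s^3 + 35*s^2 + 14*s - 56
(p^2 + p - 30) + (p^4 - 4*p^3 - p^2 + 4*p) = p^4 - 4*p^3 + 5*p - 30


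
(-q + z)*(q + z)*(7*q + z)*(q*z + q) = -7*q^4*z - 7*q^4 - q^3*z^2 - q^3*z + 7*q^2*z^3 + 7*q^2*z^2 + q*z^4 + q*z^3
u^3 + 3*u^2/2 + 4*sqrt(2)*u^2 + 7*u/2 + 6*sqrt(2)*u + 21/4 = (u + 3/2)*(u + sqrt(2)/2)*(u + 7*sqrt(2)/2)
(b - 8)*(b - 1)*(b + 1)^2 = b^4 - 7*b^3 - 9*b^2 + 7*b + 8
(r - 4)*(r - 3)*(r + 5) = r^3 - 2*r^2 - 23*r + 60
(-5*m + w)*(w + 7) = -5*m*w - 35*m + w^2 + 7*w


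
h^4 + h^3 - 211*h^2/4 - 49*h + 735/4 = (h - 7)*(h - 3/2)*(h + 5/2)*(h + 7)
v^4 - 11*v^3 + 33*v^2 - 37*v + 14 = (v - 7)*(v - 2)*(v - 1)^2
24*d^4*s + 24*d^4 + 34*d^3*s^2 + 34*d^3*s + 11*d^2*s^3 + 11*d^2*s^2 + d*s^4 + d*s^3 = (d + s)*(4*d + s)*(6*d + s)*(d*s + d)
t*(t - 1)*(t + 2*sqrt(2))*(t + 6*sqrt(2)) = t^4 - t^3 + 8*sqrt(2)*t^3 - 8*sqrt(2)*t^2 + 24*t^2 - 24*t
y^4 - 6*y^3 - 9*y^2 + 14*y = y*(y - 7)*(y - 1)*(y + 2)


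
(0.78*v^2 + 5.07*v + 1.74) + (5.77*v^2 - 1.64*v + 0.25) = 6.55*v^2 + 3.43*v + 1.99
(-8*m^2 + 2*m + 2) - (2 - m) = -8*m^2 + 3*m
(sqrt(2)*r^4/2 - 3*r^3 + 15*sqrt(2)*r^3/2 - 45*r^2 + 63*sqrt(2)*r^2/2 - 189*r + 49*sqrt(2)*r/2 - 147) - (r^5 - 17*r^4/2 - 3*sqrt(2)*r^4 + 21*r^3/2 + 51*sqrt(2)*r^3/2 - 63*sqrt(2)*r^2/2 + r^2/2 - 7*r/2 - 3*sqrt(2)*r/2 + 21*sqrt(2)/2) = -r^5 + 7*sqrt(2)*r^4/2 + 17*r^4/2 - 18*sqrt(2)*r^3 - 27*r^3/2 - 91*r^2/2 + 63*sqrt(2)*r^2 - 371*r/2 + 26*sqrt(2)*r - 147 - 21*sqrt(2)/2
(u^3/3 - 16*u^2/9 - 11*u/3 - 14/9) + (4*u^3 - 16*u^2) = 13*u^3/3 - 160*u^2/9 - 11*u/3 - 14/9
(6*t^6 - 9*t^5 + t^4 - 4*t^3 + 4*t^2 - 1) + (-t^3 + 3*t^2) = 6*t^6 - 9*t^5 + t^4 - 5*t^3 + 7*t^2 - 1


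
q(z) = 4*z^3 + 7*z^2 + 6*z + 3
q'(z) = 12*z^2 + 14*z + 6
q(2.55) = 130.14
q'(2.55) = 119.73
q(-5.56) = -501.48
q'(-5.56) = 299.12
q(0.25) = 5.00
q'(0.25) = 10.25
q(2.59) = 134.99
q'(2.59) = 122.76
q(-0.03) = 2.83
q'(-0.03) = 5.59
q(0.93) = 17.85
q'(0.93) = 29.40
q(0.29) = 5.43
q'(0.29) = 11.07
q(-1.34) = -2.10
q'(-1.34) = 8.79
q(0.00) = 3.00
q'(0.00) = 6.00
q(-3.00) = -60.00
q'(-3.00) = 72.00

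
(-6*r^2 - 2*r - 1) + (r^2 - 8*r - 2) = -5*r^2 - 10*r - 3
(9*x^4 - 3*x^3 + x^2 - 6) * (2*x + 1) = 18*x^5 + 3*x^4 - x^3 + x^2 - 12*x - 6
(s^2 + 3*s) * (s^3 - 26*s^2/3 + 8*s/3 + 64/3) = s^5 - 17*s^4/3 - 70*s^3/3 + 88*s^2/3 + 64*s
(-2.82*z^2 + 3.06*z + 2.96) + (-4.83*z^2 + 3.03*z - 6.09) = -7.65*z^2 + 6.09*z - 3.13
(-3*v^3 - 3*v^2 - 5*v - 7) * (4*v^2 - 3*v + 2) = -12*v^5 - 3*v^4 - 17*v^3 - 19*v^2 + 11*v - 14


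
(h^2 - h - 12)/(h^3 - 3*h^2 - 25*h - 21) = (h - 4)/(h^2 - 6*h - 7)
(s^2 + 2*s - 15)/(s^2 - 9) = (s + 5)/(s + 3)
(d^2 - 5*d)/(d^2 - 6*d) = (d - 5)/(d - 6)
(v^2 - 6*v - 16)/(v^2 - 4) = (v - 8)/(v - 2)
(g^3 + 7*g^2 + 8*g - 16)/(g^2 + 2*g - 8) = (g^2 + 3*g - 4)/(g - 2)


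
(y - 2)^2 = y^2 - 4*y + 4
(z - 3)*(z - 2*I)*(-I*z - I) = -I*z^3 - 2*z^2 + 2*I*z^2 + 4*z + 3*I*z + 6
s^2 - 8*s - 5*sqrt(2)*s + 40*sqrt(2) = (s - 8)*(s - 5*sqrt(2))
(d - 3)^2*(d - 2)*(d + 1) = d^4 - 7*d^3 + 13*d^2 + 3*d - 18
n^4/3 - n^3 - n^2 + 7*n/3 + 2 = (n/3 + 1/3)*(n - 3)*(n - 2)*(n + 1)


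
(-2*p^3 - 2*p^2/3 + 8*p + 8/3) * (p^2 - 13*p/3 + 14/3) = -2*p^5 + 8*p^4 + 14*p^3/9 - 316*p^2/9 + 232*p/9 + 112/9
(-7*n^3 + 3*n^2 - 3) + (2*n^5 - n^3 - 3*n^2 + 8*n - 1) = 2*n^5 - 8*n^3 + 8*n - 4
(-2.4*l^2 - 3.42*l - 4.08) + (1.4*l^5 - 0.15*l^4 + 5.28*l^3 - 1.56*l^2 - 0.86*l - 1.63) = 1.4*l^5 - 0.15*l^4 + 5.28*l^3 - 3.96*l^2 - 4.28*l - 5.71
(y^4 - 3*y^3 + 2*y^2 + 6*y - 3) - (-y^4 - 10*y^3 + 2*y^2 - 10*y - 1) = 2*y^4 + 7*y^3 + 16*y - 2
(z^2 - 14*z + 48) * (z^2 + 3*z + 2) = z^4 - 11*z^3 + 8*z^2 + 116*z + 96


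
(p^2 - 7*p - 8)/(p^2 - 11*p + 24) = (p + 1)/(p - 3)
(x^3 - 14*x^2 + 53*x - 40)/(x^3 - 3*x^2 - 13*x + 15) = (x - 8)/(x + 3)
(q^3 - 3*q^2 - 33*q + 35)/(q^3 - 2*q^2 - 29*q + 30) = (q - 7)/(q - 6)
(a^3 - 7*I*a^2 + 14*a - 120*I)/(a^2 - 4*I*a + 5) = (a^2 - 2*I*a + 24)/(a + I)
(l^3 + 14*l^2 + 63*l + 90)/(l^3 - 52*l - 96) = (l^2 + 8*l + 15)/(l^2 - 6*l - 16)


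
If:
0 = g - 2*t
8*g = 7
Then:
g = 7/8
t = 7/16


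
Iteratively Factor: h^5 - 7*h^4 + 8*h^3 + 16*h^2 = (h)*(h^4 - 7*h^3 + 8*h^2 + 16*h) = h*(h - 4)*(h^3 - 3*h^2 - 4*h) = h^2*(h - 4)*(h^2 - 3*h - 4) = h^2*(h - 4)^2*(h + 1)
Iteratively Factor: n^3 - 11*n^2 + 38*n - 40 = (n - 4)*(n^2 - 7*n + 10) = (n - 4)*(n - 2)*(n - 5)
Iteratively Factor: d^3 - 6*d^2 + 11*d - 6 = (d - 2)*(d^2 - 4*d + 3) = (d - 3)*(d - 2)*(d - 1)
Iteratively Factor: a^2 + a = (a)*(a + 1)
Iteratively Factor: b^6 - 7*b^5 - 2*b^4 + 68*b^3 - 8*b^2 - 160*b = (b - 4)*(b^5 - 3*b^4 - 14*b^3 + 12*b^2 + 40*b) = (b - 4)*(b + 2)*(b^4 - 5*b^3 - 4*b^2 + 20*b) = (b - 5)*(b - 4)*(b + 2)*(b^3 - 4*b) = (b - 5)*(b - 4)*(b - 2)*(b + 2)*(b^2 + 2*b) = b*(b - 5)*(b - 4)*(b - 2)*(b + 2)*(b + 2)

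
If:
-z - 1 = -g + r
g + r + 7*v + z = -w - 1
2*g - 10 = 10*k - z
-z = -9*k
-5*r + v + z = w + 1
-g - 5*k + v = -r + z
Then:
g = 2368/473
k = 6/473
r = 1841/473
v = 611/473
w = -9013/473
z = 54/473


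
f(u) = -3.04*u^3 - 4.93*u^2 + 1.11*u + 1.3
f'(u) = -9.12*u^2 - 9.86*u + 1.11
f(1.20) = -9.72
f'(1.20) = -23.85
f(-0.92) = -1.53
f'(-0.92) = 2.46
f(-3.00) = 35.68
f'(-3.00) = -51.39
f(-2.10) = 5.38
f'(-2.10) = -18.40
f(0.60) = -0.47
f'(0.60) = -8.09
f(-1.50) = -1.20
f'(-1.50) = -4.62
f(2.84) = -104.95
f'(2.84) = -100.45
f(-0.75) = -1.02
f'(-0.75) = 3.38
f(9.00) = -2604.20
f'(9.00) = -826.35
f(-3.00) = 35.68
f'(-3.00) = -51.39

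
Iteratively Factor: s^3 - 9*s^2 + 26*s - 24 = (s - 2)*(s^2 - 7*s + 12) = (s - 4)*(s - 2)*(s - 3)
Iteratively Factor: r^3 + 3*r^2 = (r)*(r^2 + 3*r) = r^2*(r + 3)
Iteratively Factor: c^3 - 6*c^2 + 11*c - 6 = (c - 2)*(c^2 - 4*c + 3) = (c - 2)*(c - 1)*(c - 3)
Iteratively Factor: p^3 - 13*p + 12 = (p - 1)*(p^2 + p - 12) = (p - 1)*(p + 4)*(p - 3)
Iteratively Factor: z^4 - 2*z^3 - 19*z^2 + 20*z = (z - 1)*(z^3 - z^2 - 20*z) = z*(z - 1)*(z^2 - z - 20) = z*(z - 5)*(z - 1)*(z + 4)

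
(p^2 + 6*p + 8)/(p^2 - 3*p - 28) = (p + 2)/(p - 7)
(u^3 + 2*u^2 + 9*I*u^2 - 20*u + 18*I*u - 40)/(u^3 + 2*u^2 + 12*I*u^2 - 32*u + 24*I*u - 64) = (u + 5*I)/(u + 8*I)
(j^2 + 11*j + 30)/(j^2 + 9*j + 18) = (j + 5)/(j + 3)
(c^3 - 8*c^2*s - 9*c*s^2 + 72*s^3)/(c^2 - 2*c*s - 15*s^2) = (-c^2 + 11*c*s - 24*s^2)/(-c + 5*s)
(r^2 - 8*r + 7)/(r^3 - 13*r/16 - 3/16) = 16*(r - 7)/(16*r^2 + 16*r + 3)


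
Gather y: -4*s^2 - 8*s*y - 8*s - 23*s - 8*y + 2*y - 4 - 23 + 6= -4*s^2 - 31*s + y*(-8*s - 6) - 21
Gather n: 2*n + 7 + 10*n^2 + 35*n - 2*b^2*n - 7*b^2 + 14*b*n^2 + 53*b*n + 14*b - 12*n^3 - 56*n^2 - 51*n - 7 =-7*b^2 + 14*b - 12*n^3 + n^2*(14*b - 46) + n*(-2*b^2 + 53*b - 14)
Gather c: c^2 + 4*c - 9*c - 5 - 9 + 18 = c^2 - 5*c + 4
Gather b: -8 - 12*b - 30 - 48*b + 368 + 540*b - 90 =480*b + 240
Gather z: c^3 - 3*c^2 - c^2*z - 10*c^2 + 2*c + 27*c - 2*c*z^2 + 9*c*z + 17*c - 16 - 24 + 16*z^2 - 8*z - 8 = c^3 - 13*c^2 + 46*c + z^2*(16 - 2*c) + z*(-c^2 + 9*c - 8) - 48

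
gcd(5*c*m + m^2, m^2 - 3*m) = m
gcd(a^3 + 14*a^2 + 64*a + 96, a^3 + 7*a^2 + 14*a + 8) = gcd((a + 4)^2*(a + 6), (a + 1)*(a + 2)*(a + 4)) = a + 4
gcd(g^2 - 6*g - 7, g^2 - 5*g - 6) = g + 1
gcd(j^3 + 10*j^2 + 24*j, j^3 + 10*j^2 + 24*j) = j^3 + 10*j^2 + 24*j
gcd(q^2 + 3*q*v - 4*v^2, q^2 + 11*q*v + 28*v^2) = q + 4*v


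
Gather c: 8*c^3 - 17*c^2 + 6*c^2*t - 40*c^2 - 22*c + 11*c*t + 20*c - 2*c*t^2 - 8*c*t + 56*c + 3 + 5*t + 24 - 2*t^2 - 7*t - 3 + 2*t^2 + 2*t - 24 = 8*c^3 + c^2*(6*t - 57) + c*(-2*t^2 + 3*t + 54)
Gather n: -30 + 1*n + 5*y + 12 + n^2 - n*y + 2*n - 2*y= n^2 + n*(3 - y) + 3*y - 18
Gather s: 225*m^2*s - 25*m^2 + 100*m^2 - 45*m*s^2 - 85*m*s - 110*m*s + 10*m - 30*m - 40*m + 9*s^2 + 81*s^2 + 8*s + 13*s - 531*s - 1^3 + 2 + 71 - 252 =75*m^2 - 60*m + s^2*(90 - 45*m) + s*(225*m^2 - 195*m - 510) - 180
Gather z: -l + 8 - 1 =7 - l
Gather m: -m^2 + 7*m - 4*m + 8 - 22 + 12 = -m^2 + 3*m - 2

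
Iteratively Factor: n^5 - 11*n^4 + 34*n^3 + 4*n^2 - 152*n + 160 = (n - 4)*(n^4 - 7*n^3 + 6*n^2 + 28*n - 40) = (n - 4)*(n - 2)*(n^3 - 5*n^2 - 4*n + 20) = (n - 5)*(n - 4)*(n - 2)*(n^2 - 4) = (n - 5)*(n - 4)*(n - 2)*(n + 2)*(n - 2)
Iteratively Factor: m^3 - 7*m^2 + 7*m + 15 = (m - 3)*(m^2 - 4*m - 5) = (m - 3)*(m + 1)*(m - 5)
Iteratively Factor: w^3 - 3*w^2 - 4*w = (w + 1)*(w^2 - 4*w) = w*(w + 1)*(w - 4)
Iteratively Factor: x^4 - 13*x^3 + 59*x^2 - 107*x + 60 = (x - 5)*(x^3 - 8*x^2 + 19*x - 12) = (x - 5)*(x - 1)*(x^2 - 7*x + 12) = (x - 5)*(x - 4)*(x - 1)*(x - 3)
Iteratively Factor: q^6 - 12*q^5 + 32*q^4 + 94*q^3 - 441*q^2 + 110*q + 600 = (q + 3)*(q^5 - 15*q^4 + 77*q^3 - 137*q^2 - 30*q + 200) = (q - 5)*(q + 3)*(q^4 - 10*q^3 + 27*q^2 - 2*q - 40) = (q - 5)*(q - 2)*(q + 3)*(q^3 - 8*q^2 + 11*q + 20) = (q - 5)^2*(q - 2)*(q + 3)*(q^2 - 3*q - 4) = (q - 5)^2*(q - 4)*(q - 2)*(q + 3)*(q + 1)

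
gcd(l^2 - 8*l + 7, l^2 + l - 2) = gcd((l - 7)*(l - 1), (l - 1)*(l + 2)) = l - 1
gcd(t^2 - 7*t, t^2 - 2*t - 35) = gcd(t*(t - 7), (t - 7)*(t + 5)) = t - 7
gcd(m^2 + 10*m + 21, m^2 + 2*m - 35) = m + 7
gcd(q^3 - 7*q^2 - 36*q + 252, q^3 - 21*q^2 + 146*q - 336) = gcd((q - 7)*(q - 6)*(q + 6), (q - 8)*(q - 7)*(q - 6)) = q^2 - 13*q + 42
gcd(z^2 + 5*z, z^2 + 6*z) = z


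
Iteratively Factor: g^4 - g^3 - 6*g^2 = (g)*(g^3 - g^2 - 6*g) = g*(g + 2)*(g^2 - 3*g) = g*(g - 3)*(g + 2)*(g)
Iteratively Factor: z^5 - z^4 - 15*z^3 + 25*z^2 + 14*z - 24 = (z + 4)*(z^4 - 5*z^3 + 5*z^2 + 5*z - 6) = (z + 1)*(z + 4)*(z^3 - 6*z^2 + 11*z - 6) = (z - 2)*(z + 1)*(z + 4)*(z^2 - 4*z + 3) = (z - 3)*(z - 2)*(z + 1)*(z + 4)*(z - 1)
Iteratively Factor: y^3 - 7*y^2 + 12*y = (y)*(y^2 - 7*y + 12) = y*(y - 3)*(y - 4)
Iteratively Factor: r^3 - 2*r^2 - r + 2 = (r + 1)*(r^2 - 3*r + 2) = (r - 1)*(r + 1)*(r - 2)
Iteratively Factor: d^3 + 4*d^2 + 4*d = (d)*(d^2 + 4*d + 4) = d*(d + 2)*(d + 2)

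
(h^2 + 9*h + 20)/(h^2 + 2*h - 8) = (h + 5)/(h - 2)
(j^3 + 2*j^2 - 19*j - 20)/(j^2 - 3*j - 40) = (j^2 - 3*j - 4)/(j - 8)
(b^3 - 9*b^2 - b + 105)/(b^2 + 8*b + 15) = (b^2 - 12*b + 35)/(b + 5)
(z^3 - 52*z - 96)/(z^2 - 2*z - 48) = z + 2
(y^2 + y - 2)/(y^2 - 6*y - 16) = (y - 1)/(y - 8)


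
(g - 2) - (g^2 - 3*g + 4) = -g^2 + 4*g - 6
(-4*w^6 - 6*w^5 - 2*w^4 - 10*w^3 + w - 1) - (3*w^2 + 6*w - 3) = -4*w^6 - 6*w^5 - 2*w^4 - 10*w^3 - 3*w^2 - 5*w + 2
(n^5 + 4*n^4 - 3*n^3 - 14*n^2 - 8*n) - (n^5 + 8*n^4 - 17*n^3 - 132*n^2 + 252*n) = -4*n^4 + 14*n^3 + 118*n^2 - 260*n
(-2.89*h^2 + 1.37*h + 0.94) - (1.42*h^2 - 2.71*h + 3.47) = -4.31*h^2 + 4.08*h - 2.53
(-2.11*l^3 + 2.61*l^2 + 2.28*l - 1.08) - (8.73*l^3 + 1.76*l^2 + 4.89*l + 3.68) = -10.84*l^3 + 0.85*l^2 - 2.61*l - 4.76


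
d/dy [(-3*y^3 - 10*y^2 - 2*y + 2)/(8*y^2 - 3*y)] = 2*(-12*y^4 + 9*y^3 + 23*y^2 - 16*y + 3)/(y^2*(64*y^2 - 48*y + 9))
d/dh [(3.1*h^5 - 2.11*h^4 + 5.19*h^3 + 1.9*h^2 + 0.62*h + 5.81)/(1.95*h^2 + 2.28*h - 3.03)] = (18.135*h^6 + 20.043*h^5 - 51.2769*h^4 + 49.2396*h^3 - 44.0541*h^2 - 34.173*h - 15.1254)/(3.8025*h^4 + 8.892*h^3 - 6.6186*h^2 - 13.8168*h + 9.1809)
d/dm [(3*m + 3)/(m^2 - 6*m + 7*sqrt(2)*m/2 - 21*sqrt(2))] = 6*(2*m^2 - 12*m + 7*sqrt(2)*m - (m + 1)*(4*m - 12 + 7*sqrt(2)) - 42*sqrt(2))/(2*m^2 - 12*m + 7*sqrt(2)*m - 42*sqrt(2))^2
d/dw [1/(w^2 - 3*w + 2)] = (3 - 2*w)/(w^2 - 3*w + 2)^2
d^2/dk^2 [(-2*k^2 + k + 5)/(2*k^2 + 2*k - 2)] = 3*(k^3 + 3*k^2 + 6*k + 3)/(k^6 + 3*k^5 - 5*k^3 + 3*k - 1)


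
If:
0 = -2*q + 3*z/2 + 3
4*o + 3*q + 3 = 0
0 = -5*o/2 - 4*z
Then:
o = -240/83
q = 237/83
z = 150/83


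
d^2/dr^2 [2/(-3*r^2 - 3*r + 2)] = 12*(3*r^2 + 3*r - 3*(2*r + 1)^2 - 2)/(3*r^2 + 3*r - 2)^3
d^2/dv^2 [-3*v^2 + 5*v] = -6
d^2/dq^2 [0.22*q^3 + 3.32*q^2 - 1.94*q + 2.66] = 1.32*q + 6.64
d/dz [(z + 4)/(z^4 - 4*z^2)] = (z*(z^2 - 4) - 4*(z + 4)*(z^2 - 2))/(z^3*(z^2 - 4)^2)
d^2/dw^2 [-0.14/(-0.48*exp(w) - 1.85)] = (0.032256*exp(w) - 0.12432)*exp(w)/(0.48*exp(w) + 1.85)^3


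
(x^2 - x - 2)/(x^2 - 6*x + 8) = (x + 1)/(x - 4)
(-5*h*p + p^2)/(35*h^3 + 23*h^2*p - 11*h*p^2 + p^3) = p/(-7*h^2 - 6*h*p + p^2)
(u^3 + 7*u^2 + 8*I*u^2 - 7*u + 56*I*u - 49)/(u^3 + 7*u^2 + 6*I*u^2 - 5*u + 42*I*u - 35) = (u + 7*I)/(u + 5*I)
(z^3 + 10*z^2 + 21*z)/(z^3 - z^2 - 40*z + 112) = z*(z + 3)/(z^2 - 8*z + 16)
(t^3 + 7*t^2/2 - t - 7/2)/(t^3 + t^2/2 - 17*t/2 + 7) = (t + 1)/(t - 2)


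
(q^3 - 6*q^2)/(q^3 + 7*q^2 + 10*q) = q*(q - 6)/(q^2 + 7*q + 10)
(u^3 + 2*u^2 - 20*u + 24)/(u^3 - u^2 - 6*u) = (-u^3 - 2*u^2 + 20*u - 24)/(u*(-u^2 + u + 6))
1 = 1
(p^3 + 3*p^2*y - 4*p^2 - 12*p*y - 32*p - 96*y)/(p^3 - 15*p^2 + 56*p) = (p^2 + 3*p*y + 4*p + 12*y)/(p*(p - 7))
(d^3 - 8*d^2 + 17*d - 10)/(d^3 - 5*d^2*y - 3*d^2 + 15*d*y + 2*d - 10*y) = (5 - d)/(-d + 5*y)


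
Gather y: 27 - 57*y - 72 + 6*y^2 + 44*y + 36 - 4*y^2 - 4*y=2*y^2 - 17*y - 9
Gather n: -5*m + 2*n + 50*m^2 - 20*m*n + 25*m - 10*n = 50*m^2 + 20*m + n*(-20*m - 8)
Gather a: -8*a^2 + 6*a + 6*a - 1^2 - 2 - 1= -8*a^2 + 12*a - 4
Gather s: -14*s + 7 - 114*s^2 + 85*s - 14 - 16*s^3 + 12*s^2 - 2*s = -16*s^3 - 102*s^2 + 69*s - 7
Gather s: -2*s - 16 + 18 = 2 - 2*s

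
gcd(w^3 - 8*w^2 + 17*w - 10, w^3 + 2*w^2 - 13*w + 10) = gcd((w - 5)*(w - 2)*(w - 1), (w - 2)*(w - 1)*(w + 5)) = w^2 - 3*w + 2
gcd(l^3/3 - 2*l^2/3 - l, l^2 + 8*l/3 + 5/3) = l + 1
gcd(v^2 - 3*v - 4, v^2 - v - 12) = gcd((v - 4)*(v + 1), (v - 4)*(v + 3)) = v - 4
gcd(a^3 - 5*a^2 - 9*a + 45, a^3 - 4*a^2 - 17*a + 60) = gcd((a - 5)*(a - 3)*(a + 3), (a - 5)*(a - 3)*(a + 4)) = a^2 - 8*a + 15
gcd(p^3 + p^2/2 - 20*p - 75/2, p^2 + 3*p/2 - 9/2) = p + 3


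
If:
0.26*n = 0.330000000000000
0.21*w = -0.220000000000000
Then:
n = 1.27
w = -1.05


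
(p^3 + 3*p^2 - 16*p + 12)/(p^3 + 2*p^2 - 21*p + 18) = (p - 2)/(p - 3)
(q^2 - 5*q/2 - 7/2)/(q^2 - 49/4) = 2*(q + 1)/(2*q + 7)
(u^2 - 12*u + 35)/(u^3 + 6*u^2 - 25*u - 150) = (u - 7)/(u^2 + 11*u + 30)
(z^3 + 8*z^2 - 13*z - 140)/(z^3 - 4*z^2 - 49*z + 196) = (z + 5)/(z - 7)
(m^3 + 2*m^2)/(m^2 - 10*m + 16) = m^2*(m + 2)/(m^2 - 10*m + 16)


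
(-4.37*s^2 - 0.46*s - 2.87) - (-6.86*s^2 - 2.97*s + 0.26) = 2.49*s^2 + 2.51*s - 3.13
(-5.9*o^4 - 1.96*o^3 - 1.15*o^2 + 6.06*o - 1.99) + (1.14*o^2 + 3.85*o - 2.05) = -5.9*o^4 - 1.96*o^3 - 0.01*o^2 + 9.91*o - 4.04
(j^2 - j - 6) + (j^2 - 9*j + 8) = 2*j^2 - 10*j + 2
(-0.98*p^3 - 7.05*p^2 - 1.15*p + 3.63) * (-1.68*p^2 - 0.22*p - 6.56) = 1.6464*p^5 + 12.0596*p^4 + 9.9118*p^3 + 40.4026*p^2 + 6.7454*p - 23.8128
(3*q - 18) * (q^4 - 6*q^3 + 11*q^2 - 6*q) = 3*q^5 - 36*q^4 + 141*q^3 - 216*q^2 + 108*q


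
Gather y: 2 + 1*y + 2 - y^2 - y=4 - y^2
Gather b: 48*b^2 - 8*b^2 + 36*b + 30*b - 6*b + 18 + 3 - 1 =40*b^2 + 60*b + 20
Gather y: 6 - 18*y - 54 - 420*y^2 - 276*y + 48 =-420*y^2 - 294*y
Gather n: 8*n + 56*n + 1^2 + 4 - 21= 64*n - 16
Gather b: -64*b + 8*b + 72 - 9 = 63 - 56*b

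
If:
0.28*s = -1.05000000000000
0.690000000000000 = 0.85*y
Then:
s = -3.75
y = 0.81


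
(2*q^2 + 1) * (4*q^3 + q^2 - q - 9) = 8*q^5 + 2*q^4 + 2*q^3 - 17*q^2 - q - 9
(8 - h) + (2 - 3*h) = 10 - 4*h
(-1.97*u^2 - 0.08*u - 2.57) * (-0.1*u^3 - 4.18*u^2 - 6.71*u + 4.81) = 0.197*u^5 + 8.2426*u^4 + 13.8101*u^3 + 1.8037*u^2 + 16.8599*u - 12.3617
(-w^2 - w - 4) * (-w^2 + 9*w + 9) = w^4 - 8*w^3 - 14*w^2 - 45*w - 36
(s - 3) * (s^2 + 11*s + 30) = s^3 + 8*s^2 - 3*s - 90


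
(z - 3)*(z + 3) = z^2 - 9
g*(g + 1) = g^2 + g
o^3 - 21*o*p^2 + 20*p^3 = (o - 4*p)*(o - p)*(o + 5*p)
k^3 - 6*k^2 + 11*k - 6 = (k - 3)*(k - 2)*(k - 1)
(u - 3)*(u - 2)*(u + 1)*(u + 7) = u^4 + 3*u^3 - 27*u^2 + 13*u + 42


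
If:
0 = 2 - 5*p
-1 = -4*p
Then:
No Solution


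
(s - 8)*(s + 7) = s^2 - s - 56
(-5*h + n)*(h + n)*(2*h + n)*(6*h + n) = -60*h^4 - 88*h^3*n - 25*h^2*n^2 + 4*h*n^3 + n^4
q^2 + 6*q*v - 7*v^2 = (q - v)*(q + 7*v)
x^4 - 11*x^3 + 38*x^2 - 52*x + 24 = (x - 6)*(x - 2)^2*(x - 1)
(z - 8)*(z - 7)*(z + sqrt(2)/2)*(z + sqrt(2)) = z^4 - 15*z^3 + 3*sqrt(2)*z^3/2 - 45*sqrt(2)*z^2/2 + 57*z^2 - 15*z + 84*sqrt(2)*z + 56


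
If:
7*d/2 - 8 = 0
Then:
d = 16/7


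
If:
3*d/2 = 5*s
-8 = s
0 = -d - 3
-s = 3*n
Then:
No Solution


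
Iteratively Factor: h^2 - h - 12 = (h + 3)*(h - 4)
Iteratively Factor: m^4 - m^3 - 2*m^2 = (m + 1)*(m^3 - 2*m^2) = m*(m + 1)*(m^2 - 2*m) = m^2*(m + 1)*(m - 2)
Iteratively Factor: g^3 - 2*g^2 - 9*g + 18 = (g - 3)*(g^2 + g - 6) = (g - 3)*(g - 2)*(g + 3)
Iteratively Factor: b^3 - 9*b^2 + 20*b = (b - 5)*(b^2 - 4*b) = (b - 5)*(b - 4)*(b)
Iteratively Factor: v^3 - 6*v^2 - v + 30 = (v + 2)*(v^2 - 8*v + 15) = (v - 5)*(v + 2)*(v - 3)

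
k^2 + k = k*(k + 1)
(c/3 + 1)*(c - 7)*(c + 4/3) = c^3/3 - 8*c^2/9 - 79*c/9 - 28/3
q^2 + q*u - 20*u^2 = (q - 4*u)*(q + 5*u)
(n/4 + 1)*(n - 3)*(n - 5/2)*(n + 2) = n^4/4 + n^3/8 - 35*n^2/8 + n/4 + 15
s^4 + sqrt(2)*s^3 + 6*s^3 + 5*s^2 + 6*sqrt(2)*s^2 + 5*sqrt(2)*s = s*(s + 1)*(s + 5)*(s + sqrt(2))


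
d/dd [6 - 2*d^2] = -4*d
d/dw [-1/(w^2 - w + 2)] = (2*w - 1)/(w^2 - w + 2)^2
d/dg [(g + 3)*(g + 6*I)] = 2*g + 3 + 6*I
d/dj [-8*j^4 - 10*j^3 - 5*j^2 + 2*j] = -32*j^3 - 30*j^2 - 10*j + 2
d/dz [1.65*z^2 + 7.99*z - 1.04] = 3.3*z + 7.99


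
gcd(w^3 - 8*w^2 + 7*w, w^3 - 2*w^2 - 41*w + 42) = w^2 - 8*w + 7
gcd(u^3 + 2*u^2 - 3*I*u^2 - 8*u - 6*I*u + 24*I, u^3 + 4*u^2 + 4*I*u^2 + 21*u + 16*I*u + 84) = u^2 + u*(4 - 3*I) - 12*I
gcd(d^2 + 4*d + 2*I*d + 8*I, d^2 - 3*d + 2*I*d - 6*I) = d + 2*I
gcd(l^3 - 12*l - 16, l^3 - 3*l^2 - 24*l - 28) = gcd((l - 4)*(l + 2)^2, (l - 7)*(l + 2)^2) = l^2 + 4*l + 4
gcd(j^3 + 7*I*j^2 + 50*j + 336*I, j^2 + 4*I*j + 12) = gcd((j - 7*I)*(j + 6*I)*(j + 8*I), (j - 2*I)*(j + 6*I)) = j + 6*I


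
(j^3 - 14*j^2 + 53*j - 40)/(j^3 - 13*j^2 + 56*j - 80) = (j^2 - 9*j + 8)/(j^2 - 8*j + 16)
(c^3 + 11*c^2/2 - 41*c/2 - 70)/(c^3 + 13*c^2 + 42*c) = (c^2 - 3*c/2 - 10)/(c*(c + 6))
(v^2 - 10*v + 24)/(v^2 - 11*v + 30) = (v - 4)/(v - 5)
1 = 1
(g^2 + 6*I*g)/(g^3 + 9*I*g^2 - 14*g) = (g + 6*I)/(g^2 + 9*I*g - 14)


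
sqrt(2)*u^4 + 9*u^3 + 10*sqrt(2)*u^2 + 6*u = u*(u + sqrt(2))*(u + 3*sqrt(2))*(sqrt(2)*u + 1)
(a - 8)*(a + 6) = a^2 - 2*a - 48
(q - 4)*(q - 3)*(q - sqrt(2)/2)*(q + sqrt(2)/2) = q^4 - 7*q^3 + 23*q^2/2 + 7*q/2 - 6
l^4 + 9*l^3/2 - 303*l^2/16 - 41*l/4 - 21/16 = (l - 3)*(l + 1/4)^2*(l + 7)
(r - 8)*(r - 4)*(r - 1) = r^3 - 13*r^2 + 44*r - 32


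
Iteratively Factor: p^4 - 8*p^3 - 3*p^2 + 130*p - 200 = (p - 5)*(p^3 - 3*p^2 - 18*p + 40) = (p - 5)*(p + 4)*(p^2 - 7*p + 10) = (p - 5)*(p - 2)*(p + 4)*(p - 5)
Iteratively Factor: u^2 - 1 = (u - 1)*(u + 1)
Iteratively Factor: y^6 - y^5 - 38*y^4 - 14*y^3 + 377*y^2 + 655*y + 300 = (y + 1)*(y^5 - 2*y^4 - 36*y^3 + 22*y^2 + 355*y + 300) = (y + 1)*(y + 4)*(y^4 - 6*y^3 - 12*y^2 + 70*y + 75) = (y + 1)^2*(y + 4)*(y^3 - 7*y^2 - 5*y + 75) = (y - 5)*(y + 1)^2*(y + 4)*(y^2 - 2*y - 15) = (y - 5)*(y + 1)^2*(y + 3)*(y + 4)*(y - 5)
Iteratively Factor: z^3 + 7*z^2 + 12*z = (z + 3)*(z^2 + 4*z) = (z + 3)*(z + 4)*(z)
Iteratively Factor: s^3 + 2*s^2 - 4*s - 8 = (s + 2)*(s^2 - 4) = (s - 2)*(s + 2)*(s + 2)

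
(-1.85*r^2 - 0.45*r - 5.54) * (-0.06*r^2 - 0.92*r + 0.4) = 0.111*r^4 + 1.729*r^3 + 0.00639999999999991*r^2 + 4.9168*r - 2.216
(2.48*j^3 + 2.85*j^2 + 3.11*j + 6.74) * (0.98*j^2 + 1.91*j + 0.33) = 2.4304*j^5 + 7.5298*j^4 + 9.3097*j^3 + 13.4858*j^2 + 13.8997*j + 2.2242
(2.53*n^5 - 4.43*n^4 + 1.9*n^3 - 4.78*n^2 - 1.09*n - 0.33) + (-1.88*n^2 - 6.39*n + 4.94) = 2.53*n^5 - 4.43*n^4 + 1.9*n^3 - 6.66*n^2 - 7.48*n + 4.61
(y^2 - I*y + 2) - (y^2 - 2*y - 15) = 2*y - I*y + 17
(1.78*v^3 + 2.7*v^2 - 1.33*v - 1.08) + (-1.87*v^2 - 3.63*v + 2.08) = 1.78*v^3 + 0.83*v^2 - 4.96*v + 1.0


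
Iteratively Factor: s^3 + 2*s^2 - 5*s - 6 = (s - 2)*(s^2 + 4*s + 3) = (s - 2)*(s + 1)*(s + 3)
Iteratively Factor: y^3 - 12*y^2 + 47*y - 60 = (y - 3)*(y^2 - 9*y + 20) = (y - 5)*(y - 3)*(y - 4)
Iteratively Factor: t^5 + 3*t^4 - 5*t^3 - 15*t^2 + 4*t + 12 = (t - 2)*(t^4 + 5*t^3 + 5*t^2 - 5*t - 6) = (t - 2)*(t + 1)*(t^3 + 4*t^2 + t - 6) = (t - 2)*(t + 1)*(t + 3)*(t^2 + t - 2) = (t - 2)*(t - 1)*(t + 1)*(t + 3)*(t + 2)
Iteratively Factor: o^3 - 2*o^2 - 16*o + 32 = (o - 2)*(o^2 - 16) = (o - 4)*(o - 2)*(o + 4)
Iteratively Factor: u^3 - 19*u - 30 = (u + 2)*(u^2 - 2*u - 15) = (u - 5)*(u + 2)*(u + 3)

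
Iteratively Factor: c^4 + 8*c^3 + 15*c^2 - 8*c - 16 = (c + 4)*(c^3 + 4*c^2 - c - 4) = (c + 4)^2*(c^2 - 1) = (c - 1)*(c + 4)^2*(c + 1)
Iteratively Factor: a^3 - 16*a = (a - 4)*(a^2 + 4*a) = (a - 4)*(a + 4)*(a)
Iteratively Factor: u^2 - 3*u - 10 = (u + 2)*(u - 5)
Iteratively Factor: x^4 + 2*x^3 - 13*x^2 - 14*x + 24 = (x + 2)*(x^3 - 13*x + 12) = (x - 3)*(x + 2)*(x^2 + 3*x - 4) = (x - 3)*(x - 1)*(x + 2)*(x + 4)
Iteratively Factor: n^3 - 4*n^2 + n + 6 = (n - 3)*(n^2 - n - 2) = (n - 3)*(n - 2)*(n + 1)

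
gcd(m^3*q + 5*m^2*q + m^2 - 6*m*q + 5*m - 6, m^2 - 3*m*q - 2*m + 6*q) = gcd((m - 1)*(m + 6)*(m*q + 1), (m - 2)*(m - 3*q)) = 1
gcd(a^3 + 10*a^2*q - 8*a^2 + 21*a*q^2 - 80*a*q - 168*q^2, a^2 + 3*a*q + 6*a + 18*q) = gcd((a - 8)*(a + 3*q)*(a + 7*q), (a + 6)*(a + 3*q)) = a + 3*q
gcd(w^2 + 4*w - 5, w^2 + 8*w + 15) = w + 5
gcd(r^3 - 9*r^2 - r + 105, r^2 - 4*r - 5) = r - 5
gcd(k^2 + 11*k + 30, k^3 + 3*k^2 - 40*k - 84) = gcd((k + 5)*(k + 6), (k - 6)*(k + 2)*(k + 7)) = 1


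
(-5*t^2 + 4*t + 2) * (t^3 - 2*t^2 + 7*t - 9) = -5*t^5 + 14*t^4 - 41*t^3 + 69*t^2 - 22*t - 18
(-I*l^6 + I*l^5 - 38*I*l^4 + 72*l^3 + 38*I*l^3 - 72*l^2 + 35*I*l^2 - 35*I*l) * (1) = -I*l^6 + I*l^5 - 38*I*l^4 + 72*l^3 + 38*I*l^3 - 72*l^2 + 35*I*l^2 - 35*I*l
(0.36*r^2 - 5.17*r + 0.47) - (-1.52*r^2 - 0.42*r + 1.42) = 1.88*r^2 - 4.75*r - 0.95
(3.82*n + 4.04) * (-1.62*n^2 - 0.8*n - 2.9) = -6.1884*n^3 - 9.6008*n^2 - 14.31*n - 11.716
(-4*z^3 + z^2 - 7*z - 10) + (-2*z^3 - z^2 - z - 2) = -6*z^3 - 8*z - 12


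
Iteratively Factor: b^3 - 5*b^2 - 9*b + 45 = (b - 3)*(b^2 - 2*b - 15) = (b - 5)*(b - 3)*(b + 3)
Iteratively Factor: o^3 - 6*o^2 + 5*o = (o - 5)*(o^2 - o) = (o - 5)*(o - 1)*(o)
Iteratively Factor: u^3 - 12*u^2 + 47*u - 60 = (u - 3)*(u^2 - 9*u + 20) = (u - 5)*(u - 3)*(u - 4)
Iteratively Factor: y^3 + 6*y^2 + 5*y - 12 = (y - 1)*(y^2 + 7*y + 12) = (y - 1)*(y + 4)*(y + 3)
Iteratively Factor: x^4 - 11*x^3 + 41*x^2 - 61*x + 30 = (x - 1)*(x^3 - 10*x^2 + 31*x - 30) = (x - 3)*(x - 1)*(x^2 - 7*x + 10) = (x - 3)*(x - 2)*(x - 1)*(x - 5)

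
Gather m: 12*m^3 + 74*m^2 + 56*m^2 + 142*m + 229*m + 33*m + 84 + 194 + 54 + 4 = 12*m^3 + 130*m^2 + 404*m + 336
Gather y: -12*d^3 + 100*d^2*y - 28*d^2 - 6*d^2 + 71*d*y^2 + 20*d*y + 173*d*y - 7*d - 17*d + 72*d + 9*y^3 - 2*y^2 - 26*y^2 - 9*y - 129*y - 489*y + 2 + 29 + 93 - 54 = -12*d^3 - 34*d^2 + 48*d + 9*y^3 + y^2*(71*d - 28) + y*(100*d^2 + 193*d - 627) + 70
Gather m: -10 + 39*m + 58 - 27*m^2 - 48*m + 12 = -27*m^2 - 9*m + 60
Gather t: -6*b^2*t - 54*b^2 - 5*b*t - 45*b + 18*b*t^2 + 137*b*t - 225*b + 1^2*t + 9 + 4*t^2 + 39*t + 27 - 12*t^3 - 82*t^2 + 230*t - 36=-54*b^2 - 270*b - 12*t^3 + t^2*(18*b - 78) + t*(-6*b^2 + 132*b + 270)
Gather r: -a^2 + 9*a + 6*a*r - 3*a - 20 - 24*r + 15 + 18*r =-a^2 + 6*a + r*(6*a - 6) - 5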